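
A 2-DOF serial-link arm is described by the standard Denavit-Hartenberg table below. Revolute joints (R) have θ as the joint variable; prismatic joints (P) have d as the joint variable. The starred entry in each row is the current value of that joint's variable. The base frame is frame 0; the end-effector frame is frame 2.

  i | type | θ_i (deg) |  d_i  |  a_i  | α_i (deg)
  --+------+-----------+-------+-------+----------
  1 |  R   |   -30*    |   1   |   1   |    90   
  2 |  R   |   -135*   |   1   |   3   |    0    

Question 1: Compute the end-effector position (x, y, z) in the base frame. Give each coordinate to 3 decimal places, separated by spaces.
-1.471 -0.305 -1.121

after link 1: o_1 = (0.8660, -0.5000, 1.0000)
after link 2: o_2 = (-1.4711, -0.3054, -1.1213)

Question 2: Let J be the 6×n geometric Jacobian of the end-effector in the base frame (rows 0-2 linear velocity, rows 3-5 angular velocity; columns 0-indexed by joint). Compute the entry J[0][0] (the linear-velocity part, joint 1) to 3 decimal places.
0.305

axis z_0 = ẑ; lever o_n−o_0 = (-1.4711,-0.3054,-1.1213)
cross product → J_v[:, 0] = (0.3054,-1.4711,0.0000)
J_ω[:, 0] = z_0
entry J[0][0] = 0.3054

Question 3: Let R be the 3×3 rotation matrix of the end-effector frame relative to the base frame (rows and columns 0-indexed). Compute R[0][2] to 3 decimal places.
-0.500

End-effector z-axis (col 2 of R) = (-0.5000,-0.8660,0.0000)
R[0][2] = -0.5000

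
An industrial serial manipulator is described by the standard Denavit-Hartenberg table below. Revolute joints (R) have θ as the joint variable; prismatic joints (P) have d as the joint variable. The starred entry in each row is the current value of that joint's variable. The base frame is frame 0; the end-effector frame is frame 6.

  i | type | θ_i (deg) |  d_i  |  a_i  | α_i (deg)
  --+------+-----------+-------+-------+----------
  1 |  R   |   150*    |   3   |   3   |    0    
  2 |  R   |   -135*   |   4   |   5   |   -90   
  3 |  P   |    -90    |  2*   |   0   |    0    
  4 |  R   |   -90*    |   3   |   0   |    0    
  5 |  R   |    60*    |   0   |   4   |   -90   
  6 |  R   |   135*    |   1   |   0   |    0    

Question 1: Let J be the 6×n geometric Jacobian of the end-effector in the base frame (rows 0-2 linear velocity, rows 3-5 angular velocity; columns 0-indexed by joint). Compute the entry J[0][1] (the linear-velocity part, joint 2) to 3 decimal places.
-5.830

axis z_1 = (0.0000,0.0000,1.0000); lever o_n−o_1 = (2.4402,5.8302,7.9641)
cross product → J_v[:, 1] = (-5.8302,2.4402,0.0000)
J_ω[:, 1] = z_1
entry J[0][1] = -5.8302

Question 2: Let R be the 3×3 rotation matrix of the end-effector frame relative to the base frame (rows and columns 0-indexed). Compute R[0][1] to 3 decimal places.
0.158

End-effector y-axis (col 1 of R) = (0.1585,0.7745,-0.6124)
R[0][1] = 0.1585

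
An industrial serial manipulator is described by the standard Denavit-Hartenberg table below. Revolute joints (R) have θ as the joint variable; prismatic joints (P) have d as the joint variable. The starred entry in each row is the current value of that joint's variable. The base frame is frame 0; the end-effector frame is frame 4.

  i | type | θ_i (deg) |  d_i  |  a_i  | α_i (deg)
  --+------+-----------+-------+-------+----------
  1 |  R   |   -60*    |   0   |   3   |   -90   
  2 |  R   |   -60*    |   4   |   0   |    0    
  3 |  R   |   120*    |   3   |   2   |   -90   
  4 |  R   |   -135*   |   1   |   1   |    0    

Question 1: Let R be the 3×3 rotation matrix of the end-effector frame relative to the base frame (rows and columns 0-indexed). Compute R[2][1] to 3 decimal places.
End-effector y-axis (col 1 of R) = (0.7891,0.0474,-0.6124)
R[2][1] = -0.6124

-0.612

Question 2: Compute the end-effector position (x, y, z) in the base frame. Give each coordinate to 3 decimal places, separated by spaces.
after link 1: o_1 = (1.5000, -2.5981, 0.0000)
after link 2: o_2 = (4.9641, -0.5981, 0.0000)
after link 3: o_3 = (8.0622, 0.0359, -1.7321)
after link 4: o_4 = (8.0648, 1.4456, -1.6197)

8.065 1.446 -1.620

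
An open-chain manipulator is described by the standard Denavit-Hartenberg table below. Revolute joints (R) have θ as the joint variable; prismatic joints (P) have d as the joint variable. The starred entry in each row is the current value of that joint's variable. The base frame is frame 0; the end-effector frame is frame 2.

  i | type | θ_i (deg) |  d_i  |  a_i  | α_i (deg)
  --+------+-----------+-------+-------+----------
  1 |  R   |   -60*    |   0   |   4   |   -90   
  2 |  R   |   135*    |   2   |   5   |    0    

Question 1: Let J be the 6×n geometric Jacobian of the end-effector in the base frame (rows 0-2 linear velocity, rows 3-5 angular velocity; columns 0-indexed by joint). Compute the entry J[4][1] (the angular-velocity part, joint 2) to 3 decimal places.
0.500

axis z_1 = (0.8660,0.5000,0.0000); lever o_n−o_1 = (-0.0357,4.0619,-3.5355)
cross product → J_v[:, 1] = (-1.7678,3.0619,3.5355)
J_ω[:, 1] = z_1
entry J[4][1] = 0.5000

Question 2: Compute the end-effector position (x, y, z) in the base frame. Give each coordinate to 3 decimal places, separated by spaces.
1.964 0.598 -3.536

after link 1: o_1 = (2.0000, -3.4641, 0.0000)
after link 2: o_2 = (1.9643, 0.5978, -3.5355)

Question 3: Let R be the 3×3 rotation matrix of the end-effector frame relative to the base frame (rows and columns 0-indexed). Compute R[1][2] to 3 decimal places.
End-effector z-axis (col 2 of R) = (0.8660,0.5000,0.0000)
R[1][2] = 0.5000

0.500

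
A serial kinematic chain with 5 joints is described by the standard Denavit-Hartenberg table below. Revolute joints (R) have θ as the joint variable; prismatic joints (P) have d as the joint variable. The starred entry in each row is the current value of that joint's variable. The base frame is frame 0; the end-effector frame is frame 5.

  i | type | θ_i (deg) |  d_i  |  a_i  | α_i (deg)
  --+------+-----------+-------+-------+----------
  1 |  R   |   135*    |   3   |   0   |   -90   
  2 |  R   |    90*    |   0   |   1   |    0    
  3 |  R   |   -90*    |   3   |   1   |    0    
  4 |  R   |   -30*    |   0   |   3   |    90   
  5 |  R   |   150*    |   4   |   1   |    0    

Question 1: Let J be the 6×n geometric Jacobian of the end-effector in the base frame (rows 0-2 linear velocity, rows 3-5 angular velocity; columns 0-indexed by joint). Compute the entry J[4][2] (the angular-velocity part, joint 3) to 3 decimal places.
-0.707

axis z_2 = (-0.7071,-0.7071,0.0000); lever o_n−o_2 = (-3.0746,-1.8752,4.5311)
cross product → J_v[:, 2] = (-3.2040,3.2040,-0.8481)
J_ω[:, 2] = z_2
entry J[4][2] = -0.7071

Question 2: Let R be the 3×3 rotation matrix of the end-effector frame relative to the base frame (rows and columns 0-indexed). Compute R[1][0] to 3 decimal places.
-0.884

End-effector x-axis (col 0 of R) = (0.1768,-0.8839,-0.4330)
R[1][0] = -0.8839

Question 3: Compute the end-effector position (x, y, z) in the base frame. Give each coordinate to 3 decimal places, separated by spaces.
-3.075 -1.875 6.531

after link 1: o_1 = (0.0000, 0.0000, 3.0000)
after link 2: o_2 = (-0.0000, 0.0000, 2.0000)
after link 3: o_3 = (-2.8284, -1.4142, 2.0000)
after link 4: o_4 = (-4.6655, 0.4229, 3.5000)
after link 5: o_5 = (-3.0746, -1.8752, 6.5311)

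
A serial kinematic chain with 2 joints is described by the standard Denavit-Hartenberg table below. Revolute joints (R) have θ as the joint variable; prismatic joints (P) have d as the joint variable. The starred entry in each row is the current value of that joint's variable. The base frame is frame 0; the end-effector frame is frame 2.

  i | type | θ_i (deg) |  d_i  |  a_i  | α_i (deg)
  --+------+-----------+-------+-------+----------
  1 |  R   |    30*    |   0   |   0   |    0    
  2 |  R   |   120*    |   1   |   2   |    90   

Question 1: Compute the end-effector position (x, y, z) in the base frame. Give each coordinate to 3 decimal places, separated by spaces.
-1.732 1.000 1.000

after link 1: o_1 = (0.0000, 0.0000, 0.0000)
after link 2: o_2 = (-1.7321, 1.0000, 1.0000)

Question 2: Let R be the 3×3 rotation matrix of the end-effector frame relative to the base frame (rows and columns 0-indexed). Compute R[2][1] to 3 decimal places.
1.000

End-effector y-axis (col 1 of R) = (-0.0000,-0.0000,1.0000)
R[2][1] = 1.0000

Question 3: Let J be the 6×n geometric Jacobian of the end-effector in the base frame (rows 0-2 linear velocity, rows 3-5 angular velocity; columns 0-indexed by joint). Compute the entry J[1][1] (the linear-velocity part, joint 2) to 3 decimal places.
-1.732

axis z_1 = (0.0000,0.0000,1.0000); lever o_n−o_1 = (-1.7321,1.0000,1.0000)
cross product → J_v[:, 1] = (-1.0000,-1.7321,0.0000)
J_ω[:, 1] = z_1
entry J[1][1] = -1.7321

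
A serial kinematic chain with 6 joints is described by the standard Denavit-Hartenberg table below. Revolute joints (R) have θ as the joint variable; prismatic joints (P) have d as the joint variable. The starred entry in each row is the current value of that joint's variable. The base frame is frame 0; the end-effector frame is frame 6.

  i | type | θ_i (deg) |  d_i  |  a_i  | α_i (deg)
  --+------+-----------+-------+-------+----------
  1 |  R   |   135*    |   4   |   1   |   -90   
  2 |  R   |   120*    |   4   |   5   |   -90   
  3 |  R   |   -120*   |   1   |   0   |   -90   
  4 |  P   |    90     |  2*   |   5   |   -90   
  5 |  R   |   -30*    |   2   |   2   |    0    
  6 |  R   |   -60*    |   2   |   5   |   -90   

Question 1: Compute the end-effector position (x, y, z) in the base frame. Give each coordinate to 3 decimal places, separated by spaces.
-2.500 -3.914 -10.928

after link 1: o_1 = (-0.7071, 0.7071, 4.0000)
after link 2: o_2 = (-1.7678, -3.8891, -0.3301)
after link 3: o_3 = (-1.1554, -4.5015, 0.1699)
after link 4: o_4 = (-4.3120, -2.7591, -3.8301)
after link 5: o_5 = (-3.8417, -1.4870, -6.3122)
after link 6: o_6 = (-2.5003, -3.9145, -10.9282)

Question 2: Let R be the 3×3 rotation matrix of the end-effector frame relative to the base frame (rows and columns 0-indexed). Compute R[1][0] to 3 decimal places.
-0.660

End-effector x-axis (col 0 of R) = (-0.0474,-0.6597,-0.7500)
R[1][0] = -0.6597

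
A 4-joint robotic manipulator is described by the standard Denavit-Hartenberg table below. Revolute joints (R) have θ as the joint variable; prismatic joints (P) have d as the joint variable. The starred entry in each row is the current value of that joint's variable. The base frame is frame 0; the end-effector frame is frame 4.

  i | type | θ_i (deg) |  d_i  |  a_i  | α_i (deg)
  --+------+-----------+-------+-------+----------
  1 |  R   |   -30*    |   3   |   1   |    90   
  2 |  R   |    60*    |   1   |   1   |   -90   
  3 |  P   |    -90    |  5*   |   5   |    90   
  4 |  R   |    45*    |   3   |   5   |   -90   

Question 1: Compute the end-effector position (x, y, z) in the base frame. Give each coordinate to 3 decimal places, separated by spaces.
-11.169 -4.562 5.536

after link 1: o_1 = (0.8660, -0.5000, 3.0000)
after link 2: o_2 = (0.7990, -1.6160, 3.8660)
after link 3: o_3 = (-5.4510, -3.7811, 6.3660)
after link 4: o_4 = (-11.1694, -4.5620, 5.5357)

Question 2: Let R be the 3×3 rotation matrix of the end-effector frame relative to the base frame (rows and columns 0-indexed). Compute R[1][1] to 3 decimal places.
End-effector y-axis (col 1 of R) = (0.4330,-0.2500,0.8660)
R[1][1] = -0.2500

-0.250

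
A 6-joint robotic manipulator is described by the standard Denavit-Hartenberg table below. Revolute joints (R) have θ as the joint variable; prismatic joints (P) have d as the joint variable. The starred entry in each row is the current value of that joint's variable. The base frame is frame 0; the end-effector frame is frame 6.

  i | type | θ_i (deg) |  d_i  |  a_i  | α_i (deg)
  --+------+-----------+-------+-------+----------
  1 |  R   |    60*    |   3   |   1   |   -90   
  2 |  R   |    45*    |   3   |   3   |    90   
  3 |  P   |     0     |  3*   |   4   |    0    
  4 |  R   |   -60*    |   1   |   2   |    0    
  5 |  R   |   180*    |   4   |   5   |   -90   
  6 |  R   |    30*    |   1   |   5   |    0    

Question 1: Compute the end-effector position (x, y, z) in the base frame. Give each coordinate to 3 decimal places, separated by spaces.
after link 1: o_1 = (0.5000, 0.8660, 3.0000)
after link 2: o_2 = (-1.0374, 4.2031, 0.8787)
after link 3: o_3 = (1.4375, 8.4897, 0.1716)
after link 4: o_4 = (3.6446, 8.8485, 0.1716)
after link 5: o_5 = (0.4249, 11.9321, 4.7678)
after link 6: o_6 = (-4.3452, 10.1700, 5.1433)

-4.345 10.170 5.143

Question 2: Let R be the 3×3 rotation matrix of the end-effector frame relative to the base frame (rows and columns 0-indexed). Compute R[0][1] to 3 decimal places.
End-effector y-axis (col 1 of R) = (0.1572,-0.5937,-0.7891)
R[0][1] = 0.1572

0.157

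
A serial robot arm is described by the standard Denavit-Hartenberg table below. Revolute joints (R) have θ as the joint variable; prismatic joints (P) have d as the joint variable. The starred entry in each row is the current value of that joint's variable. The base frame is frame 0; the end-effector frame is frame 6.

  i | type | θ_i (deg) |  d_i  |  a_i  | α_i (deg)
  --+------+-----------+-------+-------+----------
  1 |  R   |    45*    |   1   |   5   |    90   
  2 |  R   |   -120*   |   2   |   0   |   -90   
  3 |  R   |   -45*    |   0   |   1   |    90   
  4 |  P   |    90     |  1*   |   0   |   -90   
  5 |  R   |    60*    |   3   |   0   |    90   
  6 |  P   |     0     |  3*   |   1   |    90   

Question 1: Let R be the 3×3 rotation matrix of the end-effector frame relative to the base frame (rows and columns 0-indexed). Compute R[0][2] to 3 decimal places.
0.250

End-effector z-axis (col 2 of R) = (0.2500,-0.7500,-0.6124)
R[0][2] = 0.2500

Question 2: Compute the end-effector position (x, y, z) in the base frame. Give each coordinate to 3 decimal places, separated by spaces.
after link 1: o_1 = (3.5355, 3.5355, 1.0000)
after link 2: o_2 = (4.9497, 2.1213, 1.0000)
after link 3: o_3 = (5.1997, 1.3713, 0.3876)
after link 4: o_4 = (5.9497, 1.1213, 1.0000)
after link 5: o_5 = (5.1997, 3.3713, 2.8371)
after link 6: o_6 = (7.5724, 5.1100, 1.6763)

7.572 5.110 1.676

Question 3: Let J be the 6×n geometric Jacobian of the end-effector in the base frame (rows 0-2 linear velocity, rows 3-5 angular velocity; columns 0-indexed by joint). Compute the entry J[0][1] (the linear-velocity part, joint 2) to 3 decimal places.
-0.478

axis z_1 = (0.7071,-0.7071,0.0000); lever o_n−o_1 = (4.0369,1.5745,0.6763)
cross product → J_v[:, 1] = (-0.4782,-0.4782,3.9678)
J_ω[:, 1] = z_1
entry J[0][1] = -0.4782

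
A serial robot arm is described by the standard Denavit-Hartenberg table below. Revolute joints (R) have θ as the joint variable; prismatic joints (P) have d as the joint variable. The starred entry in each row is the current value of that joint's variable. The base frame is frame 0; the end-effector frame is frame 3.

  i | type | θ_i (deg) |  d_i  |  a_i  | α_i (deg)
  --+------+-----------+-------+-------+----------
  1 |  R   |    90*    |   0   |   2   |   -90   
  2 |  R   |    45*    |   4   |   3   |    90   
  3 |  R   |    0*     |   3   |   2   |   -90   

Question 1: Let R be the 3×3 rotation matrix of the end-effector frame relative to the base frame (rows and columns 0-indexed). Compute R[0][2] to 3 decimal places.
End-effector z-axis (col 2 of R) = (-1.0000,0.0000,0.0000)
R[0][2] = -1.0000

-1.000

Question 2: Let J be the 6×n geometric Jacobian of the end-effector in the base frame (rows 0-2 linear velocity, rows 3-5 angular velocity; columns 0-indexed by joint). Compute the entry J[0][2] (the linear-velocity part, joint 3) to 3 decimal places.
axis z_2 = (0.0000,0.7071,0.7071); lever o_n−o_2 = (0.0000,3.5355,0.7071)
cross product → J_v[:, 2] = (-2.0000,-0.0000,0.0000)
J_ω[:, 2] = z_2
entry J[0][2] = -2.0000

-2.000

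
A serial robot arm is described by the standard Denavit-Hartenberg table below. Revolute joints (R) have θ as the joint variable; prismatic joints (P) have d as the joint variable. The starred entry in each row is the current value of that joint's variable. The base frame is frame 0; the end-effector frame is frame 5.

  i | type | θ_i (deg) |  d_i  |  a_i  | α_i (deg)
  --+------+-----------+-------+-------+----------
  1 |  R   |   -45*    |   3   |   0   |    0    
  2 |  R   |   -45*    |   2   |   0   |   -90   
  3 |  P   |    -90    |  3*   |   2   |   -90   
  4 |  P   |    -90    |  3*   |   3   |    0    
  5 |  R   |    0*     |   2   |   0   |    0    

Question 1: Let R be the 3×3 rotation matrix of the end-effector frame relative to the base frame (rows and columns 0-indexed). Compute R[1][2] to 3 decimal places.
-1.000

End-effector z-axis (col 2 of R) = (0.0000,-1.0000,-0.0000)
R[1][2] = -1.0000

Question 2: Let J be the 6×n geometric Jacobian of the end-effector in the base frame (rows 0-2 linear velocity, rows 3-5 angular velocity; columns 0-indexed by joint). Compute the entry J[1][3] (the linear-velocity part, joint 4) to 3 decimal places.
prismatic axis z_3 = (0.0000,-1.0000,-0.0000)
J_v[:, 3] = z_3; J_ω[:, 3] = (0,0,0)
entry J[1][3] = -1.0000

-1.000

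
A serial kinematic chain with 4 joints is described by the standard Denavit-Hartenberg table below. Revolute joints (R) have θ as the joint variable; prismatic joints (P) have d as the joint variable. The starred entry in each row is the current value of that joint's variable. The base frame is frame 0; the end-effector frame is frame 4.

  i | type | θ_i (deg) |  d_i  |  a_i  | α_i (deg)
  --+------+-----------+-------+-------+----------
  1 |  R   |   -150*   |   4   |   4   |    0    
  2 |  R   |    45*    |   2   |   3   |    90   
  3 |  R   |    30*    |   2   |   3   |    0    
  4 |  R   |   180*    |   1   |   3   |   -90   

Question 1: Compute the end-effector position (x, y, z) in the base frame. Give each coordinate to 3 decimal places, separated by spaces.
-7.138 -4.121 6.000

after link 1: o_1 = (-3.4641, -2.0000, 4.0000)
after link 2: o_2 = (-4.2406, -4.8978, 6.0000)
after link 3: o_3 = (-6.8448, -6.8897, 7.5000)
after link 4: o_4 = (-7.1383, -4.1213, 6.0000)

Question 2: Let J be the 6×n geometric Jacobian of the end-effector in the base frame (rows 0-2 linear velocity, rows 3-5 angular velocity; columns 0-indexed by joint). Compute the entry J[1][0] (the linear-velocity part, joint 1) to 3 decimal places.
axis z_0 = ẑ; lever o_n−o_0 = (-7.1383,-4.1213,6.0000)
cross product → J_v[:, 0] = (4.1213,-7.1383,0.0000)
J_ω[:, 0] = z_0
entry J[1][0] = -7.1383

-7.138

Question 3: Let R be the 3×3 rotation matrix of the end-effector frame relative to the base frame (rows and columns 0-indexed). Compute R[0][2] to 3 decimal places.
End-effector z-axis (col 2 of R) = (-0.1294,-0.4830,-0.8660)
R[0][2] = -0.1294

-0.129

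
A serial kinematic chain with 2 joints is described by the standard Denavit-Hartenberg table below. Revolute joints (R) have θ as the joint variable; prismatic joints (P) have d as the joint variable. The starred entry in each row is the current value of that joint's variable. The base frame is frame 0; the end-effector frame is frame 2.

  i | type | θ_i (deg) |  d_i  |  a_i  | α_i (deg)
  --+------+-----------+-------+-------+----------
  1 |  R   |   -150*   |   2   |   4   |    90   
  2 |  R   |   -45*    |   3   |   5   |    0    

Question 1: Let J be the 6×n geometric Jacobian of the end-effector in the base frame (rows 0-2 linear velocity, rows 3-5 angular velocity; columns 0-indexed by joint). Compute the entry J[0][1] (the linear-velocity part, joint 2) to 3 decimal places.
-3.062

axis z_1 = (-0.5000,0.8660,0.0000); lever o_n−o_1 = (-4.5619,0.8303,-3.5355)
cross product → J_v[:, 1] = (-3.0619,-1.7678,3.5355)
J_ω[:, 1] = z_1
entry J[0][1] = -3.0619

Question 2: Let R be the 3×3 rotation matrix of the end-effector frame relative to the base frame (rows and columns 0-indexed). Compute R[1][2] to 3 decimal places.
End-effector z-axis (col 2 of R) = (-0.5000,0.8660,0.0000)
R[1][2] = 0.8660

0.866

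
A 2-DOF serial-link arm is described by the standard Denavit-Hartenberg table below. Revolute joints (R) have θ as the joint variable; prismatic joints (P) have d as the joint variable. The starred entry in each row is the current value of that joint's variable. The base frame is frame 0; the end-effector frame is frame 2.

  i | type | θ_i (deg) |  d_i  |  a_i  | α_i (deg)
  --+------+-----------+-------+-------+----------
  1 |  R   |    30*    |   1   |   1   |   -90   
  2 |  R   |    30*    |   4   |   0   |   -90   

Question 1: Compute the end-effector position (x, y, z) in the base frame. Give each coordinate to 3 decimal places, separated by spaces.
after link 1: o_1 = (0.8660, 0.5000, 1.0000)
after link 2: o_2 = (-1.1340, 3.9641, 1.0000)

-1.134 3.964 1.000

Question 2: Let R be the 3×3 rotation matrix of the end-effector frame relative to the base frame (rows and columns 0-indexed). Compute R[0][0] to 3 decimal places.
End-effector x-axis (col 0 of R) = (0.7500,0.4330,-0.5000)
R[0][0] = 0.7500

0.750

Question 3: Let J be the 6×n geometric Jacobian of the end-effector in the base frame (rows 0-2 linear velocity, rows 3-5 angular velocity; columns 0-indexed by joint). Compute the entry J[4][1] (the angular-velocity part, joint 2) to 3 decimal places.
axis z_1 = (-0.5000,0.8660,0.0000); lever o_n−o_1 = (-2.0000,3.4641,0.0000)
cross product → J_v[:, 1] = (-0.0000,-0.0000,0.0000)
J_ω[:, 1] = z_1
entry J[4][1] = 0.8660

0.866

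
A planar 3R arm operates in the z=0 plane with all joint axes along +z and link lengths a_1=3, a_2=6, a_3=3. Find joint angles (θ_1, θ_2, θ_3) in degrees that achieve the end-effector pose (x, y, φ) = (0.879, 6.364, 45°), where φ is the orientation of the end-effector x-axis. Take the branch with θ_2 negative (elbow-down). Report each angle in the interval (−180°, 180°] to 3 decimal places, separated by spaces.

wrist centre = target − a_3·(cos φ, sin φ) = (-1.2423, 4.2427)
cos θ_2 = (19.5437−3²−6²)/(2·3·6) = -0.7071; θ_2 = -135.0010° (elbow-down)
β = atan2(4.2427,-1.2423) = 106.3208°; ψ = atan2(-4.2426,-1.2427) = -106.3262°
θ_1 = β − ψ = 212.6470°
θ_3 = φ − θ_1 − θ_2 = -32.6460° (wrapped to (-180°,180°])

-147.353 -135.001 -32.646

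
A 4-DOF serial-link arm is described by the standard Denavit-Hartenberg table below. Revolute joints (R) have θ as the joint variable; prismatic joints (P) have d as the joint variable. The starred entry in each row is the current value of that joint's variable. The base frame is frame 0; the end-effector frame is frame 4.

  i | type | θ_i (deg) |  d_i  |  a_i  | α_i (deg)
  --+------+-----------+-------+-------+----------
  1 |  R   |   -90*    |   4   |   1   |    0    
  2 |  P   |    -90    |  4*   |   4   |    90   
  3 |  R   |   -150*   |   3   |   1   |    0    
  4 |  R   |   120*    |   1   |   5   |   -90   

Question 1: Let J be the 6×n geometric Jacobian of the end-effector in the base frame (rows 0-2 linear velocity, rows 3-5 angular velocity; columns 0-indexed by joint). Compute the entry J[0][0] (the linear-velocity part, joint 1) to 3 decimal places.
axis z_0 = ẑ; lever o_n−o_0 = (-7.4641,3.0000,5.0000)
cross product → J_v[:, 0] = (-3.0000,-7.4641,0.0000)
J_ω[:, 0] = z_0
entry J[0][0] = -3.0000

-3.000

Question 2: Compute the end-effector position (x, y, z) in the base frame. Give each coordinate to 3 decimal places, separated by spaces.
after link 1: o_1 = (0.0000, -1.0000, 4.0000)
after link 2: o_2 = (-4.0000, -1.0000, 8.0000)
after link 3: o_3 = (-3.1340, 2.0000, 7.5000)
after link 4: o_4 = (-7.4641, 3.0000, 5.0000)

-7.464 3.000 5.000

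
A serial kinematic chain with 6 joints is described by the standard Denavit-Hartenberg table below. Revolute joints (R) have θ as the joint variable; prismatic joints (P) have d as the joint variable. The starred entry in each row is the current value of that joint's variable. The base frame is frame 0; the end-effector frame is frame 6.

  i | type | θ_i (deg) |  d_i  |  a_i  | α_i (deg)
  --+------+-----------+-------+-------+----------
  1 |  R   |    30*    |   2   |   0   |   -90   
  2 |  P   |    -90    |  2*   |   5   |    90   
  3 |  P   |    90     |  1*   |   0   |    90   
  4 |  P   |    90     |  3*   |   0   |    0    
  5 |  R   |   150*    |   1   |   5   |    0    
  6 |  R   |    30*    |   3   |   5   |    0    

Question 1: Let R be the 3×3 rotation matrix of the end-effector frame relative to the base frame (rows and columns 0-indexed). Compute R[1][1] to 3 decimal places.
0.866

End-effector y-axis (col 1 of R) = (-0.5000,0.8660,0.0000)
R[1][1] = 0.8660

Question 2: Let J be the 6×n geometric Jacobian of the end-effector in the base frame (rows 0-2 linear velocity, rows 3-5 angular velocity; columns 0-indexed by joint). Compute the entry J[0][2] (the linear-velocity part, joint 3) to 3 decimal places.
prismatic axis z_2 = (-0.8660,-0.5000,0.0000)
J_v[:, 2] = z_2; J_ω[:, 2] = (0,0,0)
entry J[0][2] = -0.8660

-0.866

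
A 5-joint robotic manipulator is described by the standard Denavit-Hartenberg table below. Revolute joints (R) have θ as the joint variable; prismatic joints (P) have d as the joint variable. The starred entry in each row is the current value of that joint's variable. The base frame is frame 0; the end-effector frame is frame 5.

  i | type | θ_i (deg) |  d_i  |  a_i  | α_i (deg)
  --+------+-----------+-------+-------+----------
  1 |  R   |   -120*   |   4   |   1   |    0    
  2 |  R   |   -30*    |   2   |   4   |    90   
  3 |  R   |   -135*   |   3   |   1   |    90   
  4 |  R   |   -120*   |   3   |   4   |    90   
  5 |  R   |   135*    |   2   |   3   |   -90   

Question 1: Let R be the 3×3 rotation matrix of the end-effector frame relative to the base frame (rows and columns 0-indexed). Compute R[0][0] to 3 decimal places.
End-effector x-axis (col 0 of R) = (0.3433,0.9053,0.2500)
R[0][0] = 0.3433

0.343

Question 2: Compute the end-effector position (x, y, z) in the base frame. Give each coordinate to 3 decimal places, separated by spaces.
after link 1: o_1 = (-0.5000, -0.8660, 4.0000)
after link 2: o_2 = (-3.9641, -2.8660, 6.0000)
after link 3: o_3 = (-4.8517, 0.0856, 5.2929)
after link 4: o_4 = (-2.5073, -2.5608, 8.8284)
after link 5: o_5 = (-3.0380, 0.4088, 10.8032)

-3.038 0.409 10.803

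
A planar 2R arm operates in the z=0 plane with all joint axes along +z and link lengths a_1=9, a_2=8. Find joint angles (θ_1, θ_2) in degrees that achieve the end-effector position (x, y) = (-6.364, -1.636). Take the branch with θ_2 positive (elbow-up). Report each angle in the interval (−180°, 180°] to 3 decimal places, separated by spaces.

cos θ_2 = (43.1770−9²−8²)/(2·9·8) = -0.7071; θ_2 = 134.9998° (elbow-up)
β = atan2(-1.6360,-6.3640) = -165.5831°; ψ = atan2(5.6569,3.3432) = 59.4173°
θ_1 = β − ψ = -225.0004°

135.000 135.000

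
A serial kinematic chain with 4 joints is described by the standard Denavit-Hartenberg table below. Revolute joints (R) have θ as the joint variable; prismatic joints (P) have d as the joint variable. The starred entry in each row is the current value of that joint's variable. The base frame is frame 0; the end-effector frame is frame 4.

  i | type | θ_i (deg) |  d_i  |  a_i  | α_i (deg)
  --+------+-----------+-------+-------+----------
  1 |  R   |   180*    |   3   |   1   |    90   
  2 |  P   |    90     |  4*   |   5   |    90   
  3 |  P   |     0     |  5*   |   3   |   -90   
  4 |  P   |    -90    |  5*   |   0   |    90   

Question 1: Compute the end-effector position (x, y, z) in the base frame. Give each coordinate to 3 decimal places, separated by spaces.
after link 1: o_1 = (-1.0000, 0.0000, 3.0000)
after link 2: o_2 = (-1.0000, 4.0000, 8.0000)
after link 3: o_3 = (-6.0000, 4.0000, 11.0000)
after link 4: o_4 = (-6.0000, 9.0000, 11.0000)

-6.000 9.000 11.000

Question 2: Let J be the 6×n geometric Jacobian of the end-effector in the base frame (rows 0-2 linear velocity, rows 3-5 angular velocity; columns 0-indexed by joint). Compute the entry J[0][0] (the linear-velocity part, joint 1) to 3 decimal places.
axis z_0 = ẑ; lever o_n−o_0 = (-6.0000,9.0000,11.0000)
cross product → J_v[:, 0] = (-9.0000,-6.0000,0.0000)
J_ω[:, 0] = z_0
entry J[0][0] = -9.0000

-9.000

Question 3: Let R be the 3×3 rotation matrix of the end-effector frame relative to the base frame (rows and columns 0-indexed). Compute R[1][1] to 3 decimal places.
1.000

End-effector y-axis (col 1 of R) = (0.0000,1.0000,0.0000)
R[1][1] = 1.0000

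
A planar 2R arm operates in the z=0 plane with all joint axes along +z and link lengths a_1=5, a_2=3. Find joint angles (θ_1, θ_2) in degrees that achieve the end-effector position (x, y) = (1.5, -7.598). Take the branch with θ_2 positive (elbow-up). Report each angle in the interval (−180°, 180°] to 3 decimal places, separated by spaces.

-90.002 30.004

cos θ_2 = (59.9796−5²−3²)/(2·5·3) = 0.8660; θ_2 = 30.0044° (elbow-up)
β = atan2(-7.5980,1.5000) = -78.8323°; ψ = atan2(1.5002,7.5980) = 11.1693°
θ_1 = β − ψ = -90.0015°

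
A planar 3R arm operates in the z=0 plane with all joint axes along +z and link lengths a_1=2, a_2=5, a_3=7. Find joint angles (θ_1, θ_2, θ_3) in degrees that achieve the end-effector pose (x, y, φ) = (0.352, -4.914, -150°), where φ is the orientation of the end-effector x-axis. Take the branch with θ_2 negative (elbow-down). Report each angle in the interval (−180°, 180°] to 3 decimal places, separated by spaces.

wrist centre = target − a_3·(cos φ, sin φ) = (6.4142, -1.4140)
cos θ_2 = (43.1411−2²−5²)/(2·2·5) = 0.7071; θ_2 = -45.0043° (elbow-down)
β = atan2(-1.4140,6.4142) = -12.4320°; ψ = atan2(-3.5358,5.5353) = -32.5695°
θ_1 = β − ψ = 20.1375°
θ_3 = φ − θ_1 − θ_2 = -125.1332° (wrapped to (-180°,180°])

20.138 -45.004 -125.133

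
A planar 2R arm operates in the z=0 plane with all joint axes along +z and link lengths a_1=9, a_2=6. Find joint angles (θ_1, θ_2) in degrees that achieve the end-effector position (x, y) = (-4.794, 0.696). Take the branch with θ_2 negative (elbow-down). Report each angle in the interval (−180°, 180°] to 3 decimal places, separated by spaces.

-150.000 -150.003

cos θ_2 = (23.4669−9²−6²)/(2·9·6) = -0.8660; θ_2 = -150.0026° (elbow-down)
β = atan2(0.6960,-4.7940) = 171.7394°; ψ = atan2(-2.9998,3.8037) = -38.2608°
θ_1 = β − ψ = 210.0002°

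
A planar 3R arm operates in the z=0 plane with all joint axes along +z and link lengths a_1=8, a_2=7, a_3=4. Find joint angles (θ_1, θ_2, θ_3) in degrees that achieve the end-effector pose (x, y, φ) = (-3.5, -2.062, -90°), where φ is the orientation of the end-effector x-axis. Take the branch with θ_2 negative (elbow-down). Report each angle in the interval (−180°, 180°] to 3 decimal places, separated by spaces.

-147.946 -149.999 -152.055

wrist centre = target − a_3·(cos φ, sin φ) = (-3.5000, 1.9380)
cos θ_2 = (16.0058−8²−7²)/(2·8·7) = -0.8660; θ_2 = -149.9993° (elbow-down)
β = atan2(1.9380,-3.5000) = 151.0261°; ψ = atan2(-3.5001,1.9379) = -61.0283°
θ_1 = β − ψ = 212.0544°
θ_3 = φ − θ_1 − θ_2 = -152.0551° (wrapped to (-180°,180°])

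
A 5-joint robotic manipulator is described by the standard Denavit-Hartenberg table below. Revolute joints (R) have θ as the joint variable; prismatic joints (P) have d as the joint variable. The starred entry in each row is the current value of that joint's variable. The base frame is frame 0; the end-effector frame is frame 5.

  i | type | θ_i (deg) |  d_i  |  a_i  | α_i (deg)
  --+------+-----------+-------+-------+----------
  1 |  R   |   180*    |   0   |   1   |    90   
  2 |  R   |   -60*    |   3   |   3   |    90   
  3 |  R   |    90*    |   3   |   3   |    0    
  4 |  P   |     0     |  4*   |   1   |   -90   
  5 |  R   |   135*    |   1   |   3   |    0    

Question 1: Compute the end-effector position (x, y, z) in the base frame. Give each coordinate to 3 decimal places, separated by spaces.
after link 1: o_1 = (-1.0000, 0.0000, 0.0000)
after link 2: o_2 = (-2.5000, 3.0000, -2.5981)
after link 3: o_3 = (0.0981, 6.0000, -4.0981)
after link 4: o_4 = (3.5622, 7.0000, -6.0981)
after link 5: o_5 = (2.2251, 4.8787, -4.1714)

2.225 4.879 -4.171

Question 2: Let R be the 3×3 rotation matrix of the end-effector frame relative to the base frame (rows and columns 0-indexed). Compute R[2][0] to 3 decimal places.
0.354

End-effector x-axis (col 0 of R) = (-0.6124,-0.7071,0.3536)
R[2][0] = 0.3536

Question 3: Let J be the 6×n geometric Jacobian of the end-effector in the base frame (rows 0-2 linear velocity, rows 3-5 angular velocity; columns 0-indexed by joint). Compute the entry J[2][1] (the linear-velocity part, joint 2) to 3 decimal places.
axis z_1 = (0.0000,1.0000,0.0000); lever o_n−o_1 = (3.2251,4.8787,-4.1714)
cross product → J_v[:, 1] = (-4.1714,0.0000,-3.2251)
J_ω[:, 1] = z_1
entry J[2][1] = -3.2251

-3.225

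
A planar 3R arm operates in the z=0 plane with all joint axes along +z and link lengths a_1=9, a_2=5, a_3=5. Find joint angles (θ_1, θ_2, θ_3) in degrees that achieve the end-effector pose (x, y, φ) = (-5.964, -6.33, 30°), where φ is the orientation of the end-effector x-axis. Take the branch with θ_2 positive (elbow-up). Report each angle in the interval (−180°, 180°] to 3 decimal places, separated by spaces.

wrist centre = target − a_3·(cos φ, sin φ) = (-10.2941, -8.8300)
cos θ_2 = (183.9380−9²−5²)/(2·9·5) = 0.8660; θ_2 = 30.0055° (elbow-up)
β = atan2(-8.8300,-10.2941) = -139.3780°; ψ = atan2(2.5004,13.3299) = 10.6241°
θ_1 = β − ψ = -150.0020°
θ_3 = φ − θ_1 − θ_2 = 149.9965° (wrapped to (-180°,180°])

-150.002 30.006 149.997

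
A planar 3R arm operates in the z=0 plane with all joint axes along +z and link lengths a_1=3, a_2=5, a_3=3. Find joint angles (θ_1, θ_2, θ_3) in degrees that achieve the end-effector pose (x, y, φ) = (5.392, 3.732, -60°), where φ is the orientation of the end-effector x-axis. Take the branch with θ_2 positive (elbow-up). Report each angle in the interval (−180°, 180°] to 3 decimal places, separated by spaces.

30.010 44.988 -134.999

wrist centre = target − a_3·(cos φ, sin φ) = (3.8920, 6.3301)
cos θ_2 = (55.2175−3²−5²)/(2·3·5) = 0.7073; θ_2 = 44.9883° (elbow-up)
β = atan2(6.3301,3.8920) = 58.4150°; ψ = atan2(3.5348,6.5363) = 28.4046°
θ_1 = β − ψ = 30.0105°
θ_3 = φ − θ_1 − θ_2 = -134.9988° (wrapped to (-180°,180°])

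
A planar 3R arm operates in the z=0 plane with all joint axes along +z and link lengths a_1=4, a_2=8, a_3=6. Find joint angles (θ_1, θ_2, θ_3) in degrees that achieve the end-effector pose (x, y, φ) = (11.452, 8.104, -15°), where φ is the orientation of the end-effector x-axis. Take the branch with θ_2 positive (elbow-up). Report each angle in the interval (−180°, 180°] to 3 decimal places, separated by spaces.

29.277 45.004 -89.281

wrist centre = target − a_3·(cos φ, sin φ) = (5.6564, 9.6569)
cos θ_2 = (125.2514−4²−8²)/(2·4·8) = 0.7071; θ_2 = 45.0044° (elbow-up)
β = atan2(9.6569,5.6564) = 59.6408°; ψ = atan2(5.6573,9.6564) = 30.3642°
θ_1 = β − ψ = 29.2765°
θ_3 = φ − θ_1 − θ_2 = -89.2809° (wrapped to (-180°,180°])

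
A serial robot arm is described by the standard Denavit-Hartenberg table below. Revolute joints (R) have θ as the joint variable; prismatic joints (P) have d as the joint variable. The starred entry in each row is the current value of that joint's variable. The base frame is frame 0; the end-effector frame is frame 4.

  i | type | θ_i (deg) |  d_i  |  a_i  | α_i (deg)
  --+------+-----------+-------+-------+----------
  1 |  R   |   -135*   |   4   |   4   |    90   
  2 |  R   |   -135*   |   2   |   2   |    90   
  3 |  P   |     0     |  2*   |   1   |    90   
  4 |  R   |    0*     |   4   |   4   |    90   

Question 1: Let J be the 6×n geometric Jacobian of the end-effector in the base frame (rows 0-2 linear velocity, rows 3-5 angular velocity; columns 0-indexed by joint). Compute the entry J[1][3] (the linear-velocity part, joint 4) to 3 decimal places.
2.000

axis z_3 = (0.7071,-0.7071,0.0000); lever o_n−o_3 = (4.8284,-0.8284,-2.8284)
cross product → J_v[:, 3] = (2.0000,2.0000,2.8284)
J_ω[:, 3] = z_3
entry J[1][3] = 2.0000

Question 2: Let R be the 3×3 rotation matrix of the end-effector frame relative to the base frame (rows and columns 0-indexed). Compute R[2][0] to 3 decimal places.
-0.707

End-effector x-axis (col 0 of R) = (0.5000,0.5000,-0.7071)
R[2][0] = -0.7071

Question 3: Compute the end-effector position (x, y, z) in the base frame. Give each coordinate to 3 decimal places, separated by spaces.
3.086 0.257 0.464

after link 1: o_1 = (-2.8284, -2.8284, 4.0000)
after link 2: o_2 = (-3.2426, -0.4142, 2.5858)
after link 3: o_3 = (-1.7426, 1.0858, 3.2929)
after link 4: o_4 = (3.0858, 0.2574, 0.4645)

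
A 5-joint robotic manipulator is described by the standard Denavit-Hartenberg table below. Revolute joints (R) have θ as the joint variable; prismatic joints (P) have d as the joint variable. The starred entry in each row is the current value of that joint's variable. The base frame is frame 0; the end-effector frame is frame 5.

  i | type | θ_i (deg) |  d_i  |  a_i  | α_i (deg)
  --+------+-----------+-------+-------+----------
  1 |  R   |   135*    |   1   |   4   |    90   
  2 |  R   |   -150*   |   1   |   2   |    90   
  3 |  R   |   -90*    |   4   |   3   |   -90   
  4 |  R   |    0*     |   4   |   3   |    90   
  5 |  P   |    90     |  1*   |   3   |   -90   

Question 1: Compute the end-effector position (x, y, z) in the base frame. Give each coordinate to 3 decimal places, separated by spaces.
after link 1: o_1 = (-2.8284, 2.8284, 1.0000)
after link 2: o_2 = (-0.8966, 2.3108, 0.0000)
after link 3: o_3 = (-1.6037, -1.2247, 3.4641)
after link 4: o_4 = (-1.2755, -5.7956, 1.4641)
after link 5: o_5 = (0.9152, -7.9862, 0.8301)

0.915 -7.986 0.830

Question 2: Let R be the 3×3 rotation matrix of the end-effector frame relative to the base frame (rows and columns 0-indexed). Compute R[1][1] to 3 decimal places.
0.354

End-effector y-axis (col 1 of R) = (-0.3536,0.3536,-0.8660)
R[1][1] = 0.3536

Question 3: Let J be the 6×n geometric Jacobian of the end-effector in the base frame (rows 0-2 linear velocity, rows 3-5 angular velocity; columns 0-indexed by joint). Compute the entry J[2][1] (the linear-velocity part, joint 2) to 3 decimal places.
axis z_1 = (0.7071,0.7071,0.0000); lever o_n−o_1 = (3.7436,-10.8147,-0.1699)
cross product → J_v[:, 1] = (-0.1201,0.1201,-10.2942)
J_ω[:, 1] = z_1
entry J[2][1] = -10.2942

-10.294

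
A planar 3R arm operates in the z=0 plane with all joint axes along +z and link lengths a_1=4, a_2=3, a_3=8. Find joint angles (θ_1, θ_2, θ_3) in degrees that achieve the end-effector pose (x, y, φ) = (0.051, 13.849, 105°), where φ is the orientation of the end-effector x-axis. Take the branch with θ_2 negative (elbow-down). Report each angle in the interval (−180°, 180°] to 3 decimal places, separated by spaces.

wrist centre = target − a_3·(cos φ, sin φ) = (2.1216, 6.1216)
cos θ_2 = (41.9749−4²−3²)/(2·4·3) = 0.7073; θ_2 = -44.9854° (elbow-down)
β = atan2(6.1216,2.1216) = 70.8853°; ψ = atan2(-2.1208,6.1219) = -19.1075°
θ_1 = β − ψ = 89.9928°
θ_3 = φ − θ_1 − θ_2 = 59.9926° (wrapped to (-180°,180°])

89.993 -44.985 59.993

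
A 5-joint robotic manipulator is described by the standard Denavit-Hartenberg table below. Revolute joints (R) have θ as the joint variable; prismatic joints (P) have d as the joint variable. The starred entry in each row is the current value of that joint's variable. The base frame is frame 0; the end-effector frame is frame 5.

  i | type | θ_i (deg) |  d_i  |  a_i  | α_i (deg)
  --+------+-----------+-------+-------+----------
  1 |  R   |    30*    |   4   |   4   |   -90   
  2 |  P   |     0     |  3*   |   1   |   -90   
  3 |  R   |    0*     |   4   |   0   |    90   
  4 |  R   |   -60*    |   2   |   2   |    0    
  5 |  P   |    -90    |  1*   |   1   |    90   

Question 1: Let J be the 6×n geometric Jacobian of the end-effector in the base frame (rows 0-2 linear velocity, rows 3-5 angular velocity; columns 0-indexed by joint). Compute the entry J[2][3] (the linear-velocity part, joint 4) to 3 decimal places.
axis z_3 = (-0.5000,0.8660,0.0000); lever o_n−o_3 = (-1.3840,2.6651,2.2321)
cross product → J_v[:, 3] = (1.9330,1.1160,-0.1340)
J_ω[:, 3] = z_3
entry J[2][3] = -0.1340

-0.134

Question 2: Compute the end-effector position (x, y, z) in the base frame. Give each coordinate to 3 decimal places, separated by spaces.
after link 1: o_1 = (3.4641, 2.0000, 4.0000)
after link 2: o_2 = (2.8301, 5.0981, 4.0000)
after link 3: o_3 = (2.8301, 5.0981, 0.0000)
after link 4: o_4 = (2.6962, 7.3301, 1.7321)
after link 5: o_5 = (1.4462, 7.7631, 2.2321)

1.446 7.763 2.232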